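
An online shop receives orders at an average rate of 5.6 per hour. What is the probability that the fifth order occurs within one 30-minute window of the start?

Over the interval, μ = 5.6 × 0.5 = 2.8 (a 30-minute window = 0.5 hours).
The fifth arrival falls in the interval iff at least 5 events occur there: P(S_5 ≤ t) = P(N ≥ 5) = 1 − P(N ≤ 4) ≈ 0.1523.

0.1523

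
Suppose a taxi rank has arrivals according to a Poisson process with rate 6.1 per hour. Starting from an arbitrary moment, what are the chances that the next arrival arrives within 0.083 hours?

Inter-arrival times are exponential with rate λ = 6.1 per hour.
P(T ≤ 0.083) = 1 − e^(−λt) = 1 − e^(−6.1 × 0.083) = 1 − e^(−0.5063) ≈ 0.3973.

0.3973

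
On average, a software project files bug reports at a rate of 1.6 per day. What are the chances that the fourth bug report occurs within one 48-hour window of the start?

0.3975

Over the interval, μ = 1.6 × 2 = 3.2 (a 48-hour window = 2 days).
The fourth arrival falls in the interval iff at least 4 events occur there: P(S_4 ≤ t) = P(N ≥ 4) = 1 − P(N ≤ 3) ≈ 0.3975.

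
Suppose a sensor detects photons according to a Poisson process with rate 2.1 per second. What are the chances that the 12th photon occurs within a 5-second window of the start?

0.3613

Over the interval, μ = 2.1 × 5 = 10.5 (a 5-second window = 5 seconds).
The 12th arrival falls in the interval iff at least 12 events occur there: P(S_12 ≤ t) = P(N ≥ 12) = 1 − P(N ≤ 11) ≈ 0.3613.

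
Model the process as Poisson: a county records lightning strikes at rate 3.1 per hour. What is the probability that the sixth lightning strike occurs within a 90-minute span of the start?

0.3229

Over the interval, μ = 3.1 × 1.5 = 4.65 (a 90-minute span = 1.5 hours).
The sixth arrival falls in the interval iff at least 6 events occur there: P(S_6 ≤ t) = P(N ≥ 6) = 1 − P(N ≤ 5) ≈ 0.3229.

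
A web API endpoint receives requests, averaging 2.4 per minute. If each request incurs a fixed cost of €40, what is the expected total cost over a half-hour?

E[N] = 2.4 × 30 = 72 (a half-hour = 30 minutes); E[cost] = 72 × €40 = €2880.

€2880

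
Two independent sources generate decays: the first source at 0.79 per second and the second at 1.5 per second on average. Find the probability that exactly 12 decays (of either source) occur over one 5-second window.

0.1129

Independent Poisson processes superpose: combined rate λ = 0.79 + 1.5 = 2.29 per second.
Over the interval, μ = 2.29 × 5 = 11.45 (a 5-second window = 5 seconds).
P(N = 12) = e^(−11.45) · 11.45^12/12! ≈ 0.1129.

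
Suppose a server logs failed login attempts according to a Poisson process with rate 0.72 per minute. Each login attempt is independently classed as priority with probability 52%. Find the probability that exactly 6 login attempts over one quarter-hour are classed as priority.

Thinning: the login attempts that are classed as priority themselves form a Poisson process with rate 0.52 × 0.72 = 0.3744 per minute.
Over the interval, μ = 0.3744 × 15 = 5.616 (a quarter-hour = 15 minutes).
P(N = 6) = e^(−5.616) · 5.616^6/6! ≈ 0.1586.

0.1586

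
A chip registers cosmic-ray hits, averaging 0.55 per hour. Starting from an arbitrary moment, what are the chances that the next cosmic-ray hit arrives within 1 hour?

0.4231

Inter-arrival times are exponential with rate λ = 0.55 per hour.
P(T ≤ 1) = 1 − e^(−λt) = 1 − e^(−0.55 × 1) = 1 − e^(−0.55) ≈ 0.4231.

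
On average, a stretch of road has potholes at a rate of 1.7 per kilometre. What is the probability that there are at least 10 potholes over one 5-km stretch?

0.3470

Over the interval, μ = 1.7 × 5 = 8.5 (a 5-km stretch = 5 kilometres).
P(N ≥ 10) = 1 − P(N ≤ 9) = 1 − Σ_{j=0}^{9} e^(−μ) μ^j/j! ≈ 0.3470.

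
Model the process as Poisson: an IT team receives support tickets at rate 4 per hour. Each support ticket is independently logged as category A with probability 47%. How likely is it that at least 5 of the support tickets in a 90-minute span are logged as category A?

0.1555

Thinning: the support tickets that are logged as category A themselves form a Poisson process with rate 0.47 × 4 = 1.88 per hour.
Over the interval, μ = 1.88 × 1.5 = 2.82 (a 90-minute span = 1.5 hours).
P(N ≥ 5) = 1 − P(N ≤ 4) ≈ 0.1555.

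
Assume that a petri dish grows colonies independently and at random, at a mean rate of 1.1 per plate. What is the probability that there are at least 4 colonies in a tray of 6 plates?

0.8948

Over the interval, μ = 1.1 × 6 = 6.6 (a tray of 6 plates = 6 plates).
P(N ≥ 4) = 1 − P(N ≤ 3) = 1 − Σ_{j=0}^{3} e^(−μ) μ^j/j! ≈ 0.8948.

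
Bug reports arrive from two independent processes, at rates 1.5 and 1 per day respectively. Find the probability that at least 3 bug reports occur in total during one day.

Independent Poisson processes superpose: combined rate λ = 1.5 + 1 = 2.5 per day.
So μ = 2.5.
P(N ≥ 3) = 1 − P(N ≤ 2) ≈ 0.4562.

0.4562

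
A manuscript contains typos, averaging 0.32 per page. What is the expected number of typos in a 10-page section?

3.2

E[N] = λt = 0.32 × 10 = 3.2 (a 10-page section = 10 pages).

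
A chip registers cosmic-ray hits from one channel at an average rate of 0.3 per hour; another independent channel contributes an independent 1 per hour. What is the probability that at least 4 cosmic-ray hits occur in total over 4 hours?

0.7619

Independent Poisson processes superpose: combined rate λ = 0.3 + 1 = 1.3 per hour.
Over the interval, μ = 1.3 × 4 = 5.2 (4 hours).
P(N ≥ 4) = 1 − P(N ≤ 3) ≈ 0.7619.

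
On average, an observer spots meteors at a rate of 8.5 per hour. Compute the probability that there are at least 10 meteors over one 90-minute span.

0.8170

Over the interval, μ = 8.5 × 1.5 = 12.75 (a 90-minute span = 1.5 hours).
P(N ≥ 10) = 1 − P(N ≤ 9) = 1 − Σ_{j=0}^{9} e^(−μ) μ^j/j! ≈ 0.8170.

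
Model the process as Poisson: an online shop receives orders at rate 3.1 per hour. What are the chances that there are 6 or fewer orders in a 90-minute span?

Over the interval, μ = 3.1 × 1.5 = 4.65 (a 90-minute span = 1.5 hours).
P(N ≤ 6) = Σ_{j=0}^{6} e^(−μ) μ^j/j! ≈ 0.8114.

0.8114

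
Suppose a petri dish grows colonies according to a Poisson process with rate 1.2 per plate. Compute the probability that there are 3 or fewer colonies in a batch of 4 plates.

Over the interval, μ = 1.2 × 4 = 4.8 (a batch of 4 plates = 4 plates).
P(N ≤ 3) = Σ_{j=0}^{3} e^(−μ) μ^j/j! ≈ 0.2942.

0.2942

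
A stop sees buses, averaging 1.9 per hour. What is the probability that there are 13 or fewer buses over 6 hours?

0.7430

Over the interval, μ = 1.9 × 6 = 11.4 (6 hours).
P(N ≤ 13) = Σ_{j=0}^{13} e^(−μ) μ^j/j! ≈ 0.7430.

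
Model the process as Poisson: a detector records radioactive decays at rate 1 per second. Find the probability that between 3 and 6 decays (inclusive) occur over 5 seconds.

Over the interval, μ = 1 × 5 = 5 (5 seconds).
P(3 ≤ N ≤ 6) = Σ_{j=3}^{6} e^(−5) · 5^j/j! ≈ 0.6375.

0.6375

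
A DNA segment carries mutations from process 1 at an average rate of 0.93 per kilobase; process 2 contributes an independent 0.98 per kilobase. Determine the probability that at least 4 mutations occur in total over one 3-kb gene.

Independent Poisson processes superpose: combined rate λ = 0.93 + 0.98 = 1.91 per kilobase.
Over the interval, μ = 1.91 × 3 = 5.73 (a 3-kb gene = 3 kilobases).
P(N ≥ 4) = 1 − P(N ≤ 3) ≈ 0.8230.

0.8230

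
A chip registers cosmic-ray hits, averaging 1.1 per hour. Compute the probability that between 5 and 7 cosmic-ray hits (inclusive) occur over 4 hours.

Over the interval, μ = 1.1 × 4 = 4.4 (4 hours).
P(5 ≤ N ≤ 7) = Σ_{j=5}^{7} e^(−4.4) · 4.4^j/j! ≈ 0.3702.

0.3702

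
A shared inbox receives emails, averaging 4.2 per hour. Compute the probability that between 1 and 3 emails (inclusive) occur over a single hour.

0.3804

With mean μ = 4.2 per hour,
P(1 ≤ N ≤ 3) = Σ_{j=1}^{3} e^(−4.2) · 4.2^j/j! ≈ 0.3804.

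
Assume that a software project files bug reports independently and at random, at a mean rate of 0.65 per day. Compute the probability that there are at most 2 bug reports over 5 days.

0.3696

Over the interval, μ = 0.65 × 5 = 3.25 (5 days).
P(N ≤ 2) = Σ_{j=0}^{2} e^(−μ) μ^j/j! ≈ 0.3696.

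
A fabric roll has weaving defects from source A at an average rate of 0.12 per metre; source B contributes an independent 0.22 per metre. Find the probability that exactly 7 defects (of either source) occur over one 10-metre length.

0.0348

Independent Poisson processes superpose: combined rate λ = 0.12 + 0.22 = 0.34 per metre.
Over the interval, μ = 0.34 × 10 = 3.4 (a 10-metre length = 10 metres).
P(N = 7) = e^(−3.4) · 3.4^7/7! ≈ 0.0348.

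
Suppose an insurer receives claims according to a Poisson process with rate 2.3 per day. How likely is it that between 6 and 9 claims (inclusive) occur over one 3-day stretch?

Over the interval, μ = 2.3 × 3 = 6.9 (a 3-day stretch = 3 days).
P(6 ≤ N ≤ 9) = Σ_{j=6}^{9} e^(−6.9) · 6.9^j/j! ≈ 0.5268.

0.5268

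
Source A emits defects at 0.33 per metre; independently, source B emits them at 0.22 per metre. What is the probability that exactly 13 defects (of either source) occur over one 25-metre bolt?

Independent Poisson processes superpose: combined rate λ = 0.33 + 0.22 = 0.55 per metre.
Over the interval, μ = 0.55 × 25 = 13.75 (a 25-metre bolt = 25 metres).
P(N = 13) = e^(−13.75) · 13.75^13/13! ≈ 0.1077.

0.1077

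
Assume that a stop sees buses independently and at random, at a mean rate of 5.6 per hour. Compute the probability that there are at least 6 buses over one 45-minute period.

Over the interval, μ = 5.6 × 0.75 = 4.2 (a 45-minute period = 0.75 hours).
P(N ≥ 6) = 1 − P(N ≤ 5) = 1 − Σ_{j=0}^{5} e^(−μ) μ^j/j! ≈ 0.2469.

0.2469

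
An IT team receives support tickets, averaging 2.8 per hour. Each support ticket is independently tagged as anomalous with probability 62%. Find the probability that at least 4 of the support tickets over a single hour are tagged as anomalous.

0.0986

Thinning: the support tickets that are tagged as anomalous themselves form a Poisson process with rate 0.62 × 2.8 = 1.736 per hour.
So μ = 1.736.
P(N ≥ 4) = 1 − P(N ≤ 3) ≈ 0.0986.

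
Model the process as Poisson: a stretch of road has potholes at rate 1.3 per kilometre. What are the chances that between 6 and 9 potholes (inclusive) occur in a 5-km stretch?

Over the interval, μ = 1.3 × 5 = 6.5 (a 5-km stretch = 5 kilometres).
P(6 ≤ N ≤ 9) = Σ_{j=6}^{9} e^(−6.5) · 6.5^j/j! ≈ 0.5083.

0.5083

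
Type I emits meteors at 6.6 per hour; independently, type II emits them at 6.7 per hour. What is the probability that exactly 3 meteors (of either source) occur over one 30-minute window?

Independent Poisson processes superpose: combined rate λ = 6.6 + 6.7 = 13.3 per hour.
Over the interval, μ = 13.3 × 0.5 = 6.65 (a 30-minute window = 0.5 hours).
P(N = 3) = e^(−6.65) · 6.65^3/3! ≈ 0.0634.

0.0634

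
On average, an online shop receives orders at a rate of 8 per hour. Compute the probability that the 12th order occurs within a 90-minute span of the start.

0.5384

Over the interval, μ = 8 × 1.5 = 12 (a 90-minute span = 1.5 hours).
The 12th arrival falls in the interval iff at least 12 events occur there: P(S_12 ≤ t) = P(N ≥ 12) = 1 − P(N ≤ 11) ≈ 0.5384.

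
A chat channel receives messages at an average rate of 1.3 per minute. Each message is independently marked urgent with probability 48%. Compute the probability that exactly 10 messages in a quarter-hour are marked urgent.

Thinning: the messages that are marked urgent themselves form a Poisson process with rate 0.48 × 1.3 = 0.624 per minute.
Over the interval, μ = 0.624 × 15 = 9.36 (a quarter-hour = 15 minutes).
P(N = 10) = e^(−9.36) · 9.36^10/10! ≈ 0.1225.

0.1225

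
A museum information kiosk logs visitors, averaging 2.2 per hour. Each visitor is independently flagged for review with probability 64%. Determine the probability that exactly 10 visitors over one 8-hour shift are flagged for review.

0.1162

Thinning: the visitors that are flagged for review themselves form a Poisson process with rate 0.64 × 2.2 = 1.408 per hour.
Over the interval, μ = 1.408 × 8 = 11.264 (an 8-hour shift = 8 hours).
P(N = 10) = e^(−11.264) · 11.264^10/10! ≈ 0.1162.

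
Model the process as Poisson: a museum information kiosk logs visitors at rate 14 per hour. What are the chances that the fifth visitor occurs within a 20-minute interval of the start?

Over the interval, μ = 14 × 1/3 ≈ 4.66667 (a 20-minute interval = 1/3 hours).
The fifth arrival falls in the interval iff at least 5 events occur there: P(S_5 ≤ t) = P(N ≥ 5) = 1 − P(N ≤ 4) ≈ 0.4992.

0.4992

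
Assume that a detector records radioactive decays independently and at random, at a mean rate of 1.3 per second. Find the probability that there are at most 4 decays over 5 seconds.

Over the interval, μ = 1.3 × 5 = 6.5 (5 seconds).
P(N ≤ 4) = Σ_{j=0}^{4} e^(−μ) μ^j/j! ≈ 0.2237.

0.2237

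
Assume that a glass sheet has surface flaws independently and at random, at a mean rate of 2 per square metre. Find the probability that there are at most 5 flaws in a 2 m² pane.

Over the interval, μ = 2 × 2 = 4 (a 2 m² pane = 2 square metres).
P(N ≤ 5) = Σ_{j=0}^{5} e^(−μ) μ^j/j! ≈ 0.7851.

0.7851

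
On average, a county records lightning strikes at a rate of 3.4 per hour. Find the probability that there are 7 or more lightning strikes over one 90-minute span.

Over the interval, μ = 3.4 × 1.5 = 5.1 (a 90-minute span = 1.5 hours).
P(N ≥ 7) = 1 − P(N ≤ 6) = 1 − Σ_{j=0}^{6} e^(−μ) μ^j/j! ≈ 0.2526.

0.2526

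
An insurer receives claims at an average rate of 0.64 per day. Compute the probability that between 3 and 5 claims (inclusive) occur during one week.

Over the interval, μ = 0.64 × 7 = 4.48 (a week = 7 days).
P(3 ≤ N ≤ 5) = Σ_{j=3}^{5} e^(−4.48) · 4.48^j/j! ≈ 0.5305.

0.5305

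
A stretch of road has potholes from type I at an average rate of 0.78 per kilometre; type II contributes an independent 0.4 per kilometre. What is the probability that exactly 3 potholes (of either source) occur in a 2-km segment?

0.2068

Independent Poisson processes superpose: combined rate λ = 0.78 + 0.4 = 1.18 per kilometre.
Over the interval, μ = 1.18 × 2 = 2.36 (a 2-km segment = 2 kilometres).
P(N = 3) = e^(−2.36) · 2.36^3/3! ≈ 0.2068.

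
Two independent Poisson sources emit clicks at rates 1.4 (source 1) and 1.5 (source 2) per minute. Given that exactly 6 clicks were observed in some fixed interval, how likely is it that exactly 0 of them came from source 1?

0.0191

Given the total, each event is independently from source 1 with probability p = λ_1/(λ_1+λ_2) = 1.4/2.9 ≈ 0.4828.
So K ~ Binomial(6, 1.4/2.9): P(K = 0) = C(6,0) · (1.4/2.9)^0 · (1.5/2.9)^6 ≈ 0.0191.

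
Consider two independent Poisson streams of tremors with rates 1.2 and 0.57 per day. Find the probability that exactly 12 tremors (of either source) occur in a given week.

Independent Poisson processes superpose: combined rate λ = 1.2 + 0.57 = 1.77 per day.
Over the interval, μ = 1.77 × 7 = 12.39 (a week = 7 days).
P(N = 12) = e^(−12.39) · 12.39^12/12! ≈ 0.1137.

0.1137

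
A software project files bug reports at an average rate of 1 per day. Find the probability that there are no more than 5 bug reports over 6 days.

0.4457

Over the interval, μ = 1 × 6 = 6 (6 days).
P(N ≤ 5) = Σ_{j=0}^{5} e^(−μ) μ^j/j! ≈ 0.4457.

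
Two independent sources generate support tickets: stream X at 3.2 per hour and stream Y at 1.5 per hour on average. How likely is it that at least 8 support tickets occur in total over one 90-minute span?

0.4087

Independent Poisson processes superpose: combined rate λ = 3.2 + 1.5 = 4.7 per hour.
Over the interval, μ = 4.7 × 1.5 = 7.05 (a 90-minute span = 1.5 hours).
P(N ≥ 8) = 1 − P(N ≤ 7) ≈ 0.4087.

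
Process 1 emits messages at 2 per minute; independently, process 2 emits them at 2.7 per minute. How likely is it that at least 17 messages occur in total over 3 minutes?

0.2528

Independent Poisson processes superpose: combined rate λ = 2 + 2.7 = 4.7 per minute.
Over the interval, μ = 4.7 × 3 = 14.1 (3 minutes).
P(N ≥ 17) = 1 − P(N ≤ 16) ≈ 0.2528.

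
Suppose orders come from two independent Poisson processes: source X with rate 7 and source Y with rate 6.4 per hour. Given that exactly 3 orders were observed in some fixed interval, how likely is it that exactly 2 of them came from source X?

Given the total, each event is independently from source X with probability p = λ_X/(λ_X+λ_Y) = 7/13.4 ≈ 0.5224.
So K ~ Binomial(3, 7/13.4): P(K = 2) = C(3,2) · (7/13.4)^2 · (6.4/13.4)^1 ≈ 0.3910.

0.3910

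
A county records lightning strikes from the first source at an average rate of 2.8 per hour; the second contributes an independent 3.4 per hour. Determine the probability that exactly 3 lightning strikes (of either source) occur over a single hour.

0.0806

Independent Poisson processes superpose: combined rate λ = 2.8 + 3.4 = 6.2 per hour.
So μ = 6.2.
P(N = 3) = e^(−6.2) · 6.2^3/3! ≈ 0.0806.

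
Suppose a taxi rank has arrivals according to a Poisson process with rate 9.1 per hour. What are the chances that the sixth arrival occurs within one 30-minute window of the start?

Over the interval, μ = 9.1 × 0.5 = 4.55 (a 30-minute window = 0.5 hours).
The sixth arrival falls in the interval iff at least 6 events occur there: P(S_6 ≤ t) = P(N ≥ 6) = 1 − P(N ≤ 5) ≈ 0.3056.

0.3056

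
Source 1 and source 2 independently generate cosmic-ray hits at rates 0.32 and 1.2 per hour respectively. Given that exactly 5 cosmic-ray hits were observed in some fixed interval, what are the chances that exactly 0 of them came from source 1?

Given the total, each event is independently from source 1 with probability p = λ_1/(λ_1+λ_2) = 0.32/1.52 ≈ 0.2105.
So K ~ Binomial(5, 0.32/1.52): P(K = 0) = C(5,0) · (0.32/1.52)^0 · (1.2/1.52)^5 ≈ 0.3067.

0.3067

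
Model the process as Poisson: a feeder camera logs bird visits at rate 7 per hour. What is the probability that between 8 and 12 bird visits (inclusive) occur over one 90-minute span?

Over the interval, μ = 7 × 1.5 = 10.5 (a 90-minute span = 1.5 hours).
P(8 ≤ N ≤ 12) = Σ_{j=8}^{12} e^(−10.5) · 10.5^j/j! ≈ 0.5635.

0.5635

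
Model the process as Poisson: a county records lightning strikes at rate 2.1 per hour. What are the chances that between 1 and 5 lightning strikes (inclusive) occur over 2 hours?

0.7381

Over the interval, μ = 2.1 × 2 = 4.2 (2 hours).
P(1 ≤ N ≤ 5) = Σ_{j=1}^{5} e^(−4.2) · 4.2^j/j! ≈ 0.7381.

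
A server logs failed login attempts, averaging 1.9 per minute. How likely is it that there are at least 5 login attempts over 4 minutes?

Over the interval, μ = 1.9 × 4 = 7.6 (4 minutes).
P(N ≥ 5) = 1 − P(N ≤ 4) = 1 − Σ_{j=0}^{4} e^(−μ) μ^j/j! ≈ 0.8751.

0.8751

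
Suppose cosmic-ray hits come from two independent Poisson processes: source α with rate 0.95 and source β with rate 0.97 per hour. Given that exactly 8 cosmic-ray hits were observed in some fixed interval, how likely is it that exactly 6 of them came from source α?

0.1049

Given the total, each event is independently from source α with probability p = λ_α/(λ_α+λ_β) = 0.95/1.92 ≈ 0.4948.
So K ~ Binomial(8, 0.95/1.92): P(K = 6) = C(8,6) · (0.95/1.92)^6 · (0.97/1.92)^2 ≈ 0.1049.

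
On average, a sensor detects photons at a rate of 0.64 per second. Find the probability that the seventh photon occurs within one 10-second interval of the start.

0.4577

Over the interval, μ = 0.64 × 10 = 6.4 (a 10-second interval = 10 seconds).
The seventh arrival falls in the interval iff at least 7 events occur there: P(S_7 ≤ t) = P(N ≥ 7) = 1 − P(N ≤ 6) ≈ 0.4577.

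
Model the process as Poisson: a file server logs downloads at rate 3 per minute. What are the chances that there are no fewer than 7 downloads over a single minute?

0.0335

With mean μ = 3 per minute,
P(N ≥ 7) = 1 − P(N ≤ 6) = 1 − Σ_{j=0}^{6} e^(−μ) μ^j/j! ≈ 0.0335.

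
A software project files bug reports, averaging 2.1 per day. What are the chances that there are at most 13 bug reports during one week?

0.3925

Over the interval, μ = 2.1 × 7 = 14.7 (a week = 7 days).
P(N ≤ 13) = Σ_{j=0}^{13} e^(−μ) μ^j/j! ≈ 0.3925.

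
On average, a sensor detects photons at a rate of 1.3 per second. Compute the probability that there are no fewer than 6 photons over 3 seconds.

0.1994

Over the interval, μ = 1.3 × 3 = 3.9 (3 seconds).
P(N ≥ 6) = 1 − P(N ≤ 5) = 1 − Σ_{j=0}^{5} e^(−μ) μ^j/j! ≈ 0.1994.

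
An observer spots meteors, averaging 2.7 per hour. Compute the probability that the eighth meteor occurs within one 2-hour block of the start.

Over the interval, μ = 2.7 × 2 = 5.4 (a 2-hour block = 2 hours).
The eighth arrival falls in the interval iff at least 8 events occur there: P(S_8 ≤ t) = P(N ≥ 8) = 1 − P(N ≤ 7) ≈ 0.1783.

0.1783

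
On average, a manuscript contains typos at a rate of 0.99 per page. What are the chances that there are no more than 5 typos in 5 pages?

0.6247

Over the interval, μ = 0.99 × 5 = 4.95 (5 pages).
P(N ≤ 5) = Σ_{j=0}^{5} e^(−μ) μ^j/j! ≈ 0.6247.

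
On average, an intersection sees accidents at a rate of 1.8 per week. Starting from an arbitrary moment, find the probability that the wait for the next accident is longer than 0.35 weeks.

0.5326

The wait for the next event is exponential with rate λ = 1.8 per week.
P(T > 0.35) = e^(−λt) = e^(−1.8 × 0.35) = e^(−0.63) ≈ 0.5326.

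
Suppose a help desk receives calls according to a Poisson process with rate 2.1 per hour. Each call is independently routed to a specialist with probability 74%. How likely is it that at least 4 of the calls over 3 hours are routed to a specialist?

Thinning: the calls that are routed to a specialist themselves form a Poisson process with rate 0.74 × 2.1 = 1.554 per hour.
Over the interval, μ = 1.554 × 3 = 4.662 (3 hours).
P(N ≥ 4) = 1 − P(N ≤ 3) ≈ 0.6843.

0.6843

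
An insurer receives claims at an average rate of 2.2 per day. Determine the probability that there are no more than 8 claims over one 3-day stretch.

0.7796

Over the interval, μ = 2.2 × 3 = 6.6 (a 3-day stretch = 3 days).
P(N ≤ 8) = Σ_{j=0}^{8} e^(−μ) μ^j/j! ≈ 0.7796.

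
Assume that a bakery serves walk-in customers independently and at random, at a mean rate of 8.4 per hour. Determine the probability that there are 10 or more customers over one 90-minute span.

Over the interval, μ = 8.4 × 1.5 = 12.6 (a 90-minute span = 1.5 hours).
P(N ≥ 10) = 1 − P(N ≤ 9) = 1 − Σ_{j=0}^{9} e^(−μ) μ^j/j! ≈ 0.8061.

0.8061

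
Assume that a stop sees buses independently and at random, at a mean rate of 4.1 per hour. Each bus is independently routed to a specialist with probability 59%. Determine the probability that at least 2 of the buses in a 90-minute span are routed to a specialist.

Thinning: the buses that are routed to a specialist themselves form a Poisson process with rate 0.59 × 4.1 = 2.419 per hour.
Over the interval, μ = 2.419 × 1.5 = 3.6285 (a 90-minute span = 1.5 hours).
P(N ≥ 2) = 1 − P(N ≤ 1) ≈ 0.8771.

0.8771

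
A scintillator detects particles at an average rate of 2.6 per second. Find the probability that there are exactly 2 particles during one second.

0.2510

With mean μ = 2.6 per second,
P(N = 2) = e^(−μ) μ^2/2! = e^(−2.6) · 2.6^2/2 ≈ 0.2510.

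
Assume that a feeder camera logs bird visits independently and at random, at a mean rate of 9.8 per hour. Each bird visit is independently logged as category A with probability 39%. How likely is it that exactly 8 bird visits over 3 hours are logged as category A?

0.0777

Thinning: the bird visits that are logged as category A themselves form a Poisson process with rate 0.39 × 9.8 = 3.822 per hour.
Over the interval, μ = 3.822 × 3 = 11.466 (3 hours).
P(N = 8) = e^(−11.466) · 11.466^8/8! ≈ 0.0777.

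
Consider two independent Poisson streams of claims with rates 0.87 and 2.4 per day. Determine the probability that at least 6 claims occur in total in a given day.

0.1135

Independent Poisson processes superpose: combined rate λ = 0.87 + 2.4 = 3.27 per day.
So μ = 3.27.
P(N ≥ 6) = 1 − P(N ≤ 5) ≈ 0.1135.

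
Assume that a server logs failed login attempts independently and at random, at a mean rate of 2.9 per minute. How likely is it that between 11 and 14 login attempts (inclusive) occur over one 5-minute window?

Over the interval, μ = 2.9 × 5 = 14.5 (a 5-minute window = 5 minutes).
P(11 ≤ N ≤ 14) = Σ_{j=11}^{14} e^(−14.5) · 14.5^j/j! ≈ 0.3727.

0.3727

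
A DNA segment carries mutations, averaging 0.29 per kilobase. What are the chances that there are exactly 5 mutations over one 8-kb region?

0.0550

Over the interval, μ = 0.29 × 8 = 2.32 (an 8-kb region = 8 kilobases).
P(N = 5) = e^(−μ) μ^5/5! = e^(−2.32) · 2.32^5/120 ≈ 0.0550.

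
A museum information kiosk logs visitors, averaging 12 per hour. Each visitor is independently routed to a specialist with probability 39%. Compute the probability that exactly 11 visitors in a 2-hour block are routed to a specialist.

Thinning: the visitors that are routed to a specialist themselves form a Poisson process with rate 0.39 × 12 = 4.68 per hour.
Over the interval, μ = 4.68 × 2 = 9.36 (a 2-hour block = 2 hours).
P(N = 11) = e^(−9.36) · 9.36^11/11! ≈ 0.1042.

0.1042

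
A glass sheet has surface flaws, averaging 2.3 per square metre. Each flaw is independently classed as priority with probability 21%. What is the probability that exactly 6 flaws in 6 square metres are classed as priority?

Thinning: the flaws that are classed as priority themselves form a Poisson process with rate 0.21 × 2.3 = 0.483 per square metre.
Over the interval, μ = 0.483 × 6 = 2.898 (6 square metres).
P(N = 6) = e^(−2.898) · 2.898^6/6! ≈ 0.0454.

0.0454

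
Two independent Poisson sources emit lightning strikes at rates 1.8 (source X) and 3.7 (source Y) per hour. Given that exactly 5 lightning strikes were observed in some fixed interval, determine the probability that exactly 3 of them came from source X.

Given the total, each event is independently from source X with probability p = λ_X/(λ_X+λ_Y) = 1.8/5.5 ≈ 0.3273.
So K ~ Binomial(5, 1.8/5.5): P(K = 3) = C(5,3) · (1.8/5.5)^3 · (3.7/5.5)^2 ≈ 0.1586.

0.1586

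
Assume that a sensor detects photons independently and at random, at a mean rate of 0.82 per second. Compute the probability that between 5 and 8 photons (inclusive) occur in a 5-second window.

Over the interval, μ = 0.82 × 5 = 4.1 (a 5-second window = 5 seconds).
P(5 ≤ N ≤ 8) = Σ_{j=5}^{8} e^(−4.1) · 4.1^j/j! ≈ 0.3662.

0.3662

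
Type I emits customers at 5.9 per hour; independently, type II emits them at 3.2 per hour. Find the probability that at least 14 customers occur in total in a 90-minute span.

0.4980

Independent Poisson processes superpose: combined rate λ = 5.9 + 3.2 = 9.1 per hour.
Over the interval, μ = 9.1 × 1.5 = 13.65 (a 90-minute span = 1.5 hours).
P(N ≥ 14) = 1 − P(N ≤ 13) ≈ 0.4980.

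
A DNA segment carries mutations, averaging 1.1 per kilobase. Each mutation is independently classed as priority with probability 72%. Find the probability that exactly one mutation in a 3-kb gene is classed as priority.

0.2208

Thinning: the mutations that are classed as priority themselves form a Poisson process with rate 0.72 × 1.1 = 0.792 per kilobase.
Over the interval, μ = 0.792 × 3 = 2.376 (a 3-kb gene = 3 kilobases).
P(N = 1) = e^(−2.376) · 2.376^1/1! ≈ 0.2208.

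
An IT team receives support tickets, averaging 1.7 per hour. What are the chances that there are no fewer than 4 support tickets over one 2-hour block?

0.4416

Over the interval, μ = 1.7 × 2 = 3.4 (a 2-hour block = 2 hours).
P(N ≥ 4) = 1 − P(N ≤ 3) = 1 − Σ_{j=0}^{3} e^(−μ) μ^j/j! ≈ 0.4416.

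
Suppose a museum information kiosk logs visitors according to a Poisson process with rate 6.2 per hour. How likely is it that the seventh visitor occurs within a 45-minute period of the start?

Over the interval, μ = 6.2 × 0.75 = 4.65 (a 45-minute period = 0.75 hours).
The seventh arrival falls in the interval iff at least 7 events occur there: P(S_7 ≤ t) = P(N ≥ 7) = 1 − P(N ≤ 6) ≈ 0.1886.

0.1886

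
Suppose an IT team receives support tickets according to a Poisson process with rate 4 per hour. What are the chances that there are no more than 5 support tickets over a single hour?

With mean μ = 4 per hour,
P(N ≤ 5) = Σ_{j=0}^{5} e^(−μ) μ^j/j! ≈ 0.7851.

0.7851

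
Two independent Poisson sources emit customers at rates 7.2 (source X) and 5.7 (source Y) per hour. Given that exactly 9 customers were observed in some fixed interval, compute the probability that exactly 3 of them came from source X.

0.1087

Given the total, each event is independently from source X with probability p = λ_X/(λ_X+λ_Y) = 7.2/12.9 ≈ 0.5581.
So K ~ Binomial(9, 7.2/12.9): P(K = 3) = C(9,3) · (7.2/12.9)^3 · (5.7/12.9)^6 ≈ 0.1087.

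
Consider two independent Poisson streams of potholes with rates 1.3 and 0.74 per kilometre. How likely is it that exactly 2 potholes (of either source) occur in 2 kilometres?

0.1407

Independent Poisson processes superpose: combined rate λ = 1.3 + 0.74 = 2.04 per kilometre.
Over the interval, μ = 2.04 × 2 = 4.08 (2 kilometres).
P(N = 2) = e^(−4.08) · 4.08^2/2! ≈ 0.1407.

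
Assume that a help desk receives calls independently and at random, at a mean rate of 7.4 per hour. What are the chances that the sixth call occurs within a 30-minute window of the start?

0.1699

Over the interval, μ = 7.4 × 0.5 = 3.7 (a 30-minute window = 0.5 hours).
The sixth arrival falls in the interval iff at least 6 events occur there: P(S_6 ≤ t) = P(N ≥ 6) = 1 − P(N ≤ 5) ≈ 0.1699.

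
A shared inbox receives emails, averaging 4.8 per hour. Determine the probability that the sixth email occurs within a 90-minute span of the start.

Over the interval, μ = 4.8 × 1.5 = 7.2 (a 90-minute span = 1.5 hours).
The sixth arrival falls in the interval iff at least 6 events occur there: P(S_6 ≤ t) = P(N ≥ 6) = 1 − P(N ≤ 5) ≈ 0.7241.

0.7241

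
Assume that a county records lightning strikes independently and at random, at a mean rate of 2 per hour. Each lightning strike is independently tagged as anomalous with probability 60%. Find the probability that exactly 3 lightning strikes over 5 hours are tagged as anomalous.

0.0892

Thinning: the lightning strikes that are tagged as anomalous themselves form a Poisson process with rate 0.6 × 2 = 1.2 per hour.
Over the interval, μ = 1.2 × 5 = 6 (5 hours).
P(N = 3) = e^(−6) · 6^3/3! ≈ 0.0892.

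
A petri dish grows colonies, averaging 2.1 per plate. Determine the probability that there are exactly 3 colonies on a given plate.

0.1890

With mean μ = 2.1 per plate,
P(N = 3) = e^(−μ) μ^3/3! = e^(−2.1) · 2.1^3/6 ≈ 0.1890.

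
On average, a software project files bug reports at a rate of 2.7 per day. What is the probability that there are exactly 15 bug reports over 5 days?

0.0945

Over the interval, μ = 2.7 × 5 = 13.5 (5 days).
P(N = 15) = e^(−μ) μ^15/15! = e^(−13.5) · 13.5^15/1307674368000 ≈ 0.0945.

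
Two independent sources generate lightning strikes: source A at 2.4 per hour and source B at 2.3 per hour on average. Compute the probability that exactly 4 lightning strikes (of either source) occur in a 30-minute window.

Independent Poisson processes superpose: combined rate λ = 2.4 + 2.3 = 4.7 per hour.
Over the interval, μ = 4.7 × 0.5 = 2.35 (a 30-minute window = 0.5 hours).
P(N = 4) = e^(−2.35) · 2.35^4/4! ≈ 0.1212.

0.1212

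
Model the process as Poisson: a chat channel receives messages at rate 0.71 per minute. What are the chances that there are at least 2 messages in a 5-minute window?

0.8693

Over the interval, μ = 0.71 × 5 = 3.55 (a 5-minute window = 5 minutes).
P(N ≥ 2) = 1 − P(N ≤ 1) = 1 − Σ_{j=0}^{1} e^(−μ) μ^j/j! ≈ 0.8693.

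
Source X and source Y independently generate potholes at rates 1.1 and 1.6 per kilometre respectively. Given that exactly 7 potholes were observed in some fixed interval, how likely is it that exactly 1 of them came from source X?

0.1235

Given the total, each event is independently from source X with probability p = λ_X/(λ_X+λ_Y) = 1.1/2.7 ≈ 0.4074.
So K ~ Binomial(7, 1.1/2.7): P(K = 1) = C(7,1) · (1.1/2.7)^1 · (1.6/2.7)^6 ≈ 0.1235.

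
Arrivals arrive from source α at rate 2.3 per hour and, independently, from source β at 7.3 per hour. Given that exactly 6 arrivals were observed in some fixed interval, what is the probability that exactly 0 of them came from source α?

0.1933

Given the total, each event is independently from source α with probability p = λ_α/(λ_α+λ_β) = 2.3/9.6 ≈ 0.2396.
So K ~ Binomial(6, 2.3/9.6): P(K = 0) = C(6,0) · (2.3/9.6)^0 · (7.3/9.6)^6 ≈ 0.1933.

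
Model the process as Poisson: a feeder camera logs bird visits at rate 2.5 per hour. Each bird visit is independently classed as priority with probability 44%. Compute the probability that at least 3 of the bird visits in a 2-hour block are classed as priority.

Thinning: the bird visits that are classed as priority themselves form a Poisson process with rate 0.44 × 2.5 = 1.1 per hour.
Over the interval, μ = 1.1 × 2 = 2.2 (a 2-hour block = 2 hours).
P(N ≥ 3) = 1 − P(N ≤ 2) ≈ 0.3773.

0.3773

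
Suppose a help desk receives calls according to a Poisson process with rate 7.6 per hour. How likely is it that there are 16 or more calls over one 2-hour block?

0.4524

Over the interval, μ = 7.6 × 2 = 15.2 (a 2-hour block = 2 hours).
P(N ≥ 16) = 1 − P(N ≤ 15) = 1 − Σ_{j=0}^{15} e^(−μ) μ^j/j! ≈ 0.4524.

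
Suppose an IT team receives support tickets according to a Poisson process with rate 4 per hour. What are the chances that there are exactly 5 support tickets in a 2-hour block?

0.0916

Over the interval, μ = 4 × 2 = 8 (a 2-hour block = 2 hours).
P(N = 5) = e^(−μ) μ^5/5! = e^(−8) · 8^5/120 ≈ 0.0916.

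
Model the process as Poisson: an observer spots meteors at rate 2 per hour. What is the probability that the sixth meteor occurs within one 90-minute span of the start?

Over the interval, μ = 2 × 1.5 = 3 (a 90-minute span = 1.5 hours).
The sixth arrival falls in the interval iff at least 6 events occur there: P(S_6 ≤ t) = P(N ≥ 6) = 1 − P(N ≤ 5) ≈ 0.0839.

0.0839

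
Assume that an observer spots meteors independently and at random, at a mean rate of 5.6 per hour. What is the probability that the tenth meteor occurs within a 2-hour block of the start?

Over the interval, μ = 5.6 × 2 = 11.2 (a 2-hour block = 2 hours).
The tenth arrival falls in the interval iff at least 10 events occur there: P(S_10 ≤ t) = P(N ≥ 10) = 1 − P(N ≤ 9) ≈ 0.6808.

0.6808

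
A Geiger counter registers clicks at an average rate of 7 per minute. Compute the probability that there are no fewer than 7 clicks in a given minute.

0.5503

With mean μ = 7 per minute,
P(N ≥ 7) = 1 − P(N ≤ 6) = 1 − Σ_{j=0}^{6} e^(−μ) μ^j/j! ≈ 0.5503.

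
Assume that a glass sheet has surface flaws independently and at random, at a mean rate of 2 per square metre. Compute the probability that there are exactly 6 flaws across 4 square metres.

0.1221

Over the interval, μ = 2 × 4 = 8 (4 square metres).
P(N = 6) = e^(−μ) μ^6/6! = e^(−8) · 8^6/720 ≈ 0.1221.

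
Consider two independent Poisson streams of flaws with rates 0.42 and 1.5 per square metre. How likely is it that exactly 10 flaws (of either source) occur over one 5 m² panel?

Independent Poisson processes superpose: combined rate λ = 0.42 + 1.5 = 1.92 per square metre.
Over the interval, μ = 1.92 × 5 = 9.6 (a 5 m² panel = 5 square metres).
P(N = 10) = e^(−9.6) · 9.6^10/10! ≈ 0.1241.

0.1241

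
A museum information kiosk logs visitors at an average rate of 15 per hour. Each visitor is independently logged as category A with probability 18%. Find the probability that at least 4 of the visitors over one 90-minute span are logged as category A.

0.5762

Thinning: the visitors that are logged as category A themselves form a Poisson process with rate 0.18 × 15 = 2.7 per hour.
Over the interval, μ = 2.7 × 1.5 = 4.05 (a 90-minute span = 1.5 hours).
P(N ≥ 4) = 1 − P(N ≤ 3) ≈ 0.5762.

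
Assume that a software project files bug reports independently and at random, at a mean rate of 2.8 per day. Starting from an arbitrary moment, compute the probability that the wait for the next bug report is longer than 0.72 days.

The wait for the next event is exponential with rate λ = 2.8 per day.
P(T > 0.72) = e^(−λt) = e^(−2.8 × 0.72) = e^(−2.016) ≈ 0.1332.

0.1332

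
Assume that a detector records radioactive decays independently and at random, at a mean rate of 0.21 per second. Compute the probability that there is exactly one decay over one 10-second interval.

Over the interval, μ = 0.21 × 10 = 2.1 (a 10-second interval = 10 seconds).
P(N = 1) = e^(−μ) μ^1/1! = e^(−2.1) · 2.1^1/1 ≈ 0.2572.

0.2572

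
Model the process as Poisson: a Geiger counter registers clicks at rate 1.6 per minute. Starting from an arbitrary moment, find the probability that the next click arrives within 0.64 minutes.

0.6408

Inter-arrival times are exponential with rate λ = 1.6 per minute.
P(T ≤ 0.64) = 1 − e^(−λt) = 1 − e^(−1.6 × 0.64) = 1 − e^(−1.024) ≈ 0.6408.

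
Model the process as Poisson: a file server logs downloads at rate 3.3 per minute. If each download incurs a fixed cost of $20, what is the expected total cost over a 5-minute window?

E[N] = 3.3 × 5 = 16.5 (a 5-minute window = 5 minutes); E[cost] = 16.5 × $20 = $330.

$330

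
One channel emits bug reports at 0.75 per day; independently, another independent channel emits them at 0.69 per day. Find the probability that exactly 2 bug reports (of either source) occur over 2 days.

Independent Poisson processes superpose: combined rate λ = 0.75 + 0.69 = 1.44 per day.
Over the interval, μ = 1.44 × 2 = 2.88 (2 days).
P(N = 2) = e^(−2.88) · 2.88^2/2! ≈ 0.2328.

0.2328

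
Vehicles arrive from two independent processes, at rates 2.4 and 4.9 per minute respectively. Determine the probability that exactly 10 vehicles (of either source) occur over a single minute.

0.0800

Independent Poisson processes superpose: combined rate λ = 2.4 + 4.9 = 7.3 per minute.
So μ = 7.3.
P(N = 10) = e^(−7.3) · 7.3^10/10! ≈ 0.0800.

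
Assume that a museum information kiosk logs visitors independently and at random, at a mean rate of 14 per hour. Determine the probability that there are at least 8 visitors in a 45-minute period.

Over the interval, μ = 14 × 0.75 = 10.5 (a 45-minute period = 0.75 hours).
P(N ≥ 8) = 1 − P(N ≤ 7) = 1 − Σ_{j=0}^{7} e^(−μ) μ^j/j! ≈ 0.8215.

0.8215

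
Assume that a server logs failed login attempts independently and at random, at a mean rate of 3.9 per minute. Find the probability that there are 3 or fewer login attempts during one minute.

With mean μ = 3.9 per minute,
P(N ≤ 3) = Σ_{j=0}^{3} e^(−μ) μ^j/j! ≈ 0.4532.

0.4532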